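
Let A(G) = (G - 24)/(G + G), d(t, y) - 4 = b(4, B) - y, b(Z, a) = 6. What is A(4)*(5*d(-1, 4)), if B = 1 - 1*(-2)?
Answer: -75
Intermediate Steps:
B = 3 (B = 1 + 2 = 3)
d(t, y) = 10 - y (d(t, y) = 4 + (6 - y) = 10 - y)
A(G) = (-24 + G)/(2*G) (A(G) = (-24 + G)/((2*G)) = (-24 + G)*(1/(2*G)) = (-24 + G)/(2*G))
A(4)*(5*d(-1, 4)) = ((1/2)*(-24 + 4)/4)*(5*(10 - 1*4)) = ((1/2)*(1/4)*(-20))*(5*(10 - 4)) = -25*6/2 = -5/2*30 = -75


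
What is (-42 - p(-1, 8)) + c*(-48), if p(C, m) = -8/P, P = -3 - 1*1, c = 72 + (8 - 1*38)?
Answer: -2060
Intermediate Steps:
c = 42 (c = 72 + (8 - 38) = 72 - 30 = 42)
P = -4 (P = -3 - 1 = -4)
p(C, m) = 2 (p(C, m) = -8/(-4) = -8*(-¼) = 2)
(-42 - p(-1, 8)) + c*(-48) = (-42 - 1*2) + 42*(-48) = (-42 - 2) - 2016 = -44 - 2016 = -2060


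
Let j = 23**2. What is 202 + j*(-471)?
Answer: -248957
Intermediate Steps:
j = 529
202 + j*(-471) = 202 + 529*(-471) = 202 - 249159 = -248957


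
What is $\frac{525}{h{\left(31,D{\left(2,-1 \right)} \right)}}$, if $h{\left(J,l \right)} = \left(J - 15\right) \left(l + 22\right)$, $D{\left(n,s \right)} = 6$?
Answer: $\frac{75}{64} \approx 1.1719$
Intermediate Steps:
$h{\left(J,l \right)} = \left(-15 + J\right) \left(22 + l\right)$
$\frac{525}{h{\left(31,D{\left(2,-1 \right)} \right)}} = \frac{525}{-330 - 90 + 22 \cdot 31 + 31 \cdot 6} = \frac{525}{-330 - 90 + 682 + 186} = \frac{525}{448} = 525 \cdot \frac{1}{448} = \frac{75}{64}$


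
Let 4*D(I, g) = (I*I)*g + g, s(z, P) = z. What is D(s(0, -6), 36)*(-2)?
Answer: -18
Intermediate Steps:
D(I, g) = g/4 + g*I²/4 (D(I, g) = ((I*I)*g + g)/4 = (I²*g + g)/4 = (g*I² + g)/4 = (g + g*I²)/4 = g/4 + g*I²/4)
D(s(0, -6), 36)*(-2) = ((¼)*36*(1 + 0²))*(-2) = ((¼)*36*(1 + 0))*(-2) = ((¼)*36*1)*(-2) = 9*(-2) = -18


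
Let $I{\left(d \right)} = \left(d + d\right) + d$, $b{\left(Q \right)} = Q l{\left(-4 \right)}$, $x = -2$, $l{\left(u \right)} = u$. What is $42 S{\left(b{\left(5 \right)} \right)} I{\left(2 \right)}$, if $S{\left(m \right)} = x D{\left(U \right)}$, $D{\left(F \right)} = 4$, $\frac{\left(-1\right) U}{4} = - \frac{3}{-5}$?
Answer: $-2016$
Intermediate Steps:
$U = - \frac{12}{5}$ ($U = - 4 \left(- \frac{3}{-5}\right) = - 4 \left(\left(-3\right) \left(- \frac{1}{5}\right)\right) = \left(-4\right) \frac{3}{5} = - \frac{12}{5} \approx -2.4$)
$b{\left(Q \right)} = - 4 Q$ ($b{\left(Q \right)} = Q \left(-4\right) = - 4 Q$)
$S{\left(m \right)} = -8$ ($S{\left(m \right)} = \left(-2\right) 4 = -8$)
$I{\left(d \right)} = 3 d$ ($I{\left(d \right)} = 2 d + d = 3 d$)
$42 S{\left(b{\left(5 \right)} \right)} I{\left(2 \right)} = 42 \left(-8\right) 3 \cdot 2 = \left(-336\right) 6 = -2016$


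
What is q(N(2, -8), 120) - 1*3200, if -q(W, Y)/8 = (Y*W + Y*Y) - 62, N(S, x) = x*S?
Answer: -102544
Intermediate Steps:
N(S, x) = S*x
q(W, Y) = 496 - 8*Y² - 8*W*Y (q(W, Y) = -8*((Y*W + Y*Y) - 62) = -8*((W*Y + Y²) - 62) = -8*((Y² + W*Y) - 62) = -8*(-62 + Y² + W*Y) = 496 - 8*Y² - 8*W*Y)
q(N(2, -8), 120) - 1*3200 = (496 - 8*120² - 8*2*(-8)*120) - 1*3200 = (496 - 8*14400 - 8*(-16)*120) - 3200 = (496 - 115200 + 15360) - 3200 = -99344 - 3200 = -102544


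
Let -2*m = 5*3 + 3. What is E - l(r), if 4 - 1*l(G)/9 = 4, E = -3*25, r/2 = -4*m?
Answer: -75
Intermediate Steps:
m = -9 (m = -(5*3 + 3)/2 = -(15 + 3)/2 = -½*18 = -9)
r = 72 (r = 2*(-4*(-9)) = 2*36 = 72)
E = -75
l(G) = 0 (l(G) = 36 - 9*4 = 36 - 36 = 0)
E - l(r) = -75 - 1*0 = -75 + 0 = -75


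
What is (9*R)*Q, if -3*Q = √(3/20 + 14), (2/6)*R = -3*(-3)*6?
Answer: -243*√1415/5 ≈ -1828.2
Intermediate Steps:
R = 162 (R = 3*(-3*(-3)*6) = 3*(9*6) = 3*54 = 162)
Q = -√1415/30 (Q = -√(3/20 + 14)/3 = -√1415/30 ≈ -1.2539)
(9*R)*Q = (9*162)*(-√1415/30) = 1458*(-√1415/30) = -243*√1415/5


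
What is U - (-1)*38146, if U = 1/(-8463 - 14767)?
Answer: 886131579/23230 ≈ 38146.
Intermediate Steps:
U = -1/23230 (U = 1/(-23230) = -1/23230 ≈ -4.3048e-5)
U - (-1)*38146 = -1/23230 - (-1)*38146 = -1/23230 - 1*(-38146) = -1/23230 + 38146 = 886131579/23230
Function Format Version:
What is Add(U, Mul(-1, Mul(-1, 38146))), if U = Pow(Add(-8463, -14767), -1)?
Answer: Rational(886131579, 23230) ≈ 38146.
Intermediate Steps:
U = Rational(-1, 23230) (U = Pow(-23230, -1) = Rational(-1, 23230) ≈ -4.3048e-5)
Add(U, Mul(-1, Mul(-1, 38146))) = Add(Rational(-1, 23230), Mul(-1, Mul(-1, 38146))) = Add(Rational(-1, 23230), Mul(-1, -38146)) = Add(Rational(-1, 23230), 38146) = Rational(886131579, 23230)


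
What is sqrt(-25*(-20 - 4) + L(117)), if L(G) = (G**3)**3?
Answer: sqrt(4108400332687853997) ≈ 2.0269e+9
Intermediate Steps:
L(G) = G**9
sqrt(-25*(-20 - 4) + L(117)) = sqrt(-25*(-20 - 4) + 117**9) = sqrt(-25*(-24) + 4108400332687853397) = sqrt(600 + 4108400332687853397) = sqrt(4108400332687853997)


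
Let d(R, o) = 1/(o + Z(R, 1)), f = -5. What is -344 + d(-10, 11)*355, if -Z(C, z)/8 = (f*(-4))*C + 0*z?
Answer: -553829/1611 ≈ -343.78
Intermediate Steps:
Z(C, z) = -160*C (Z(C, z) = -8*((-5*(-4))*C + 0*z) = -8*(20*C + 0) = -160*C)
d(R, o) = 1/(o - 160*R)
-344 + d(-10, 11)*355 = -344 + 355/(11 - 160*(-10)) = -344 + 355/(11 + 1600) = -344 + 355/1611 = -553829/1611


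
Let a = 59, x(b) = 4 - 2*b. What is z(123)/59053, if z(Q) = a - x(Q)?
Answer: 301/59053 ≈ 0.0050971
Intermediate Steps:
z(Q) = 55 + 2*Q (z(Q) = 59 - (4 - 2*Q) = 59 + (-4 + 2*Q) = 55 + 2*Q)
z(123)/59053 = (55 + 2*123)/59053 = (55 + 246)*(1/59053) = 301*(1/59053) = 301/59053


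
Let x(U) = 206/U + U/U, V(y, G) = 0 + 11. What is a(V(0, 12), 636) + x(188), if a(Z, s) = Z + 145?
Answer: 14861/94 ≈ 158.10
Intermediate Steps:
V(y, G) = 11
x(U) = 1 + 206/U (x(U) = 206/U + 1 = 1 + 206/U)
a(Z, s) = 145 + Z
a(V(0, 12), 636) + x(188) = (145 + 11) + (206 + 188)/188 = 156 + (1/188)*394 = 156 + 197/94 = 14861/94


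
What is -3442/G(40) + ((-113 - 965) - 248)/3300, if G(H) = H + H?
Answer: -95539/2200 ≈ -43.427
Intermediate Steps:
G(H) = 2*H
-3442/G(40) + ((-113 - 965) - 248)/3300 = -3442/(2*40) + ((-113 - 965) - 248)/3300 = -3442/80 + (-1078 - 248)*(1/3300) = -3442*1/80 - 1326*1/3300 = -1721/40 - 221/550 = -95539/2200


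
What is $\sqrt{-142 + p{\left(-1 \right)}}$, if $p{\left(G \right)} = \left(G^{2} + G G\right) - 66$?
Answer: $i \sqrt{206} \approx 14.353 i$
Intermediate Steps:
$p{\left(G \right)} = -66 + 2 G^{2}$ ($p{\left(G \right)} = \left(G^{2} + G^{2}\right) - 66 = 2 G^{2} - 66 = -66 + 2 G^{2}$)
$\sqrt{-142 + p{\left(-1 \right)}} = \sqrt{-142 - \left(66 - 2 \left(-1\right)^{2}\right)} = \sqrt{-142 + \left(-66 + 2 \cdot 1\right)} = \sqrt{-142 + \left(-66 + 2\right)} = \sqrt{-142 - 64} = \sqrt{-206} = i \sqrt{206}$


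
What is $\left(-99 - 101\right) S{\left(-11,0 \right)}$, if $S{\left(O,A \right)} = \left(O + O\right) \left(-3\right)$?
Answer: $-13200$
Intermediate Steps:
$S{\left(O,A \right)} = - 6 O$ ($S{\left(O,A \right)} = 2 O \left(-3\right) = - 6 O$)
$\left(-99 - 101\right) S{\left(-11,0 \right)} = \left(-99 - 101\right) \left(\left(-6\right) \left(-11\right)\right) = \left(-99 - 101\right) 66 = \left(-200\right) 66 = -13200$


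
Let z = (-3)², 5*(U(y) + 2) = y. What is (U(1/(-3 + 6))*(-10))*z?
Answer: 174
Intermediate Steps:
U(y) = -2 + y/5
z = 9
(U(1/(-3 + 6))*(-10))*z = ((-2 + 1/(5*(-3 + 6)))*(-10))*9 = ((-2 + (⅕)/3)*(-10))*9 = ((-2 + (⅕)*(⅓))*(-10))*9 = ((-2 + 1/15)*(-10))*9 = -29/15*(-10)*9 = (58/3)*9 = 174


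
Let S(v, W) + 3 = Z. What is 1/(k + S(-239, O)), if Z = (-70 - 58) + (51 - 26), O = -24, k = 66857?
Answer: 1/66751 ≈ 1.4981e-5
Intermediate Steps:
Z = -103 (Z = -128 + 25 = -103)
S(v, W) = -106 (S(v, W) = -3 - 103 = -106)
1/(k + S(-239, O)) = 1/(66857 - 106) = 1/66751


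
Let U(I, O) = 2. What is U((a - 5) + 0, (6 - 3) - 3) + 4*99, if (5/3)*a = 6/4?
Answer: 398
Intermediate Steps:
a = 9/10 (a = 3*(6/4)/5 = 3*(6*(1/4))/5 = (3/5)*(3/2) = 9/10 ≈ 0.90000)
U((a - 5) + 0, (6 - 3) - 3) + 4*99 = 2 + 4*99 = 2 + 396 = 398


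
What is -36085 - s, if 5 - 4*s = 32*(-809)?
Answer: -170233/4 ≈ -42558.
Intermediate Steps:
s = 25893/4 (s = 5/4 - 8*(-809) = 5/4 - ¼*(-25888) = 5/4 + 6472 = 25893/4 ≈ 6473.3)
-36085 - s = -36085 - 1*25893/4 = -36085 - 25893/4 = -170233/4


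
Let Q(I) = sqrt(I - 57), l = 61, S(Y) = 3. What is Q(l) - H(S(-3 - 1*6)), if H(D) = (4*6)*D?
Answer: -70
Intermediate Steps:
Q(I) = sqrt(-57 + I)
H(D) = 24*D
Q(l) - H(S(-3 - 1*6)) = sqrt(-57 + 61) - 24*3 = sqrt(4) - 1*72 = 2 - 72 = -70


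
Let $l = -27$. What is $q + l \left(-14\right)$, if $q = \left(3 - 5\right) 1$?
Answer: $376$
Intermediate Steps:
$q = -2$ ($q = \left(-2\right) 1 = -2$)
$q + l \left(-14\right) = -2 - -378 = -2 + 378 = 376$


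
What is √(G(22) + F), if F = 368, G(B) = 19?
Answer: 3*√43 ≈ 19.672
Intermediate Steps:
√(G(22) + F) = √(19 + 368) = √387 = 3*√43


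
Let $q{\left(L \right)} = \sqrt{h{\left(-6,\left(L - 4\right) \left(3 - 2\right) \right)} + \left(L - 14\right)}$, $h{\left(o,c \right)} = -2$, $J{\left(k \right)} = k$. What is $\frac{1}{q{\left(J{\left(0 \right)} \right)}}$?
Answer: $- \frac{i}{4} \approx - 0.25 i$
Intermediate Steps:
$q{\left(L \right)} = \sqrt{-16 + L}$ ($q{\left(L \right)} = \sqrt{-2 + \left(L - 14\right)} = \sqrt{-2 + \left(-14 + L\right)} = \sqrt{-16 + L}$)
$\frac{1}{q{\left(J{\left(0 \right)} \right)}} = \frac{1}{\sqrt{-16 + 0}} = \frac{1}{\sqrt{-16}} = \frac{1}{4 i} = - \frac{i}{4}$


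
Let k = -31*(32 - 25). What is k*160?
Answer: -34720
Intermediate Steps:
k = -217 (k = -31*7 = -217)
k*160 = -217*160 = -34720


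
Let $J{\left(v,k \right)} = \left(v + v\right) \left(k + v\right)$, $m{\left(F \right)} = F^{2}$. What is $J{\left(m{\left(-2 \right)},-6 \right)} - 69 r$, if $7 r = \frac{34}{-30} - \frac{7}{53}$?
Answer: $- \frac{6542}{1855} \approx -3.5267$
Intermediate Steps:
$r = - \frac{1006}{5565}$ ($r = \frac{\frac{34}{-30} - \frac{7}{53}}{7} = \frac{34 \left(- \frac{1}{30}\right) - \frac{7}{53}}{7} = \frac{- \frac{17}{15} - \frac{7}{53}}{7} = \frac{1}{7} \left(- \frac{1006}{795}\right) = - \frac{1006}{5565} \approx -0.18077$)
$J{\left(v,k \right)} = 2 v \left(k + v\right)$
$J{\left(m{\left(-2 \right)},-6 \right)} - 69 r = 2 \left(-2\right)^{2} \left(-6 + \left(-2\right)^{2}\right) - - \frac{23138}{1855} = 2 \cdot 4 \left(-6 + 4\right) + \frac{23138}{1855} = 2 \cdot 4 \left(-2\right) + \frac{23138}{1855} = -16 + \frac{23138}{1855} = - \frac{6542}{1855}$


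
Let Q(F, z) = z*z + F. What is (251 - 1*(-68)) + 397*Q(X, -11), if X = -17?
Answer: 41607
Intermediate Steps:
Q(F, z) = F + z² (Q(F, z) = z² + F = F + z²)
(251 - 1*(-68)) + 397*Q(X, -11) = (251 - 1*(-68)) + 397*(-17 + (-11)²) = (251 + 68) + 397*(-17 + 121) = 319 + 397*104 = 319 + 41288 = 41607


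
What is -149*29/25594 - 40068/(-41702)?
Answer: 422653025/533660494 ≈ 0.79199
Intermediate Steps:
-149*29/25594 - 40068/(-41702) = -4321*1/25594 - 40068*(-1/41702) = -4321/25594 + 20034/20851 = 422653025/533660494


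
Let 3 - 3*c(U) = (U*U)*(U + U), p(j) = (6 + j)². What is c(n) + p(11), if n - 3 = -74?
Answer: 716692/3 ≈ 2.3890e+5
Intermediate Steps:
n = -71 (n = 3 - 74 = -71)
c(U) = 1 - 2*U³/3 (c(U) = 1 - U*U*(U + U)/3 = 1 - U²*2*U/3 = 1 - 2*U³/3)
c(n) + p(11) = (1 - ⅔*(-71)³) + (6 + 11)² = (1 - ⅔*(-357911)) + 17² = (1 + 715822/3) + 289 = 715825/3 + 289 = 716692/3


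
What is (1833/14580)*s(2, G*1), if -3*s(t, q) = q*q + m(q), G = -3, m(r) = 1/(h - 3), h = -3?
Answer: -32383/87480 ≈ -0.37018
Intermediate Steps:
m(r) = -⅙ (m(r) = 1/(-3 - 3) = 1/(-6) = -⅙)
s(t, q) = 1/18 - q²/3 (s(t, q) = -(q*q - ⅙)/3 = -(q² - ⅙)/3 = -(-⅙ + q²)/3 = 1/18 - q²/3)
(1833/14580)*s(2, G*1) = (1833/14580)*(1/18 - (-3*1)²/3) = (1833*(1/14580))*(1/18 - ⅓*(-3)²) = 611*(1/18 - ⅓*9)/4860 = 611*(1/18 - 3)/4860 = (611/4860)*(-53/18) = -32383/87480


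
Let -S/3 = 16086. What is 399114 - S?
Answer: 447372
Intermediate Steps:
S = -48258 (S = -3*16086 = -48258)
399114 - S = 399114 - 1*(-48258) = 399114 + 48258 = 447372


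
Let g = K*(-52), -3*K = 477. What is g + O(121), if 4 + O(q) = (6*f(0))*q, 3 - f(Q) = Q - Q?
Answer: 10442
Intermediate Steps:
f(Q) = 3 (f(Q) = 3 - (Q - Q) = 3 - 1*0 = 3 + 0 = 3)
K = -159 (K = -1/3*477 = -159)
O(q) = -4 + 18*q (O(q) = -4 + (6*3)*q = -4 + 18*q)
g = 8268 (g = -159*(-52) = 8268)
g + O(121) = 8268 + (-4 + 18*121) = 8268 + (-4 + 2178) = 8268 + 2174 = 10442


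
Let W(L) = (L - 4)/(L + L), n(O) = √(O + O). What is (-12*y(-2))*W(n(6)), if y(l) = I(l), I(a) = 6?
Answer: -36 + 24*√3 ≈ 5.5692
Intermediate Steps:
y(l) = 6
n(O) = √2*√O (n(O) = √(2*O) = √2*√O)
W(L) = (-4 + L)/(2*L) (W(L) = (-4 + L)/((2*L)) = (-4 + L)*(1/(2*L)) = (-4 + L)/(2*L))
(-12*y(-2))*W(n(6)) = (-12*6)*((-4 + √2*√6)/(2*((√2*√6)))) = -36*(-4 + 2*√3)/(2*√3) = -36*√3/6*(-4 + 2*√3) = -6*√3*(-4 + 2*√3)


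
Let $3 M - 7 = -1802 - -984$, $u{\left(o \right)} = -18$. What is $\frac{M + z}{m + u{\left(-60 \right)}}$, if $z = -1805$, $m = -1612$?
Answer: $\frac{3113}{2445} \approx 1.2732$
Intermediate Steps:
$M = - \frac{811}{3}$ ($M = \frac{7}{3} + \frac{-1802 - -984}{3} = \frac{7}{3} + \frac{-1802 + 984}{3} = \frac{7}{3} + \frac{1}{3} \left(-818\right) = \frac{7}{3} - \frac{818}{3} = - \frac{811}{3} \approx -270.33$)
$\frac{M + z}{m + u{\left(-60 \right)}} = \frac{- \frac{811}{3} - 1805}{-1612 - 18} = - \frac{6226}{3 \left(-1630\right)} = \left(- \frac{6226}{3}\right) \left(- \frac{1}{1630}\right) = \frac{3113}{2445}$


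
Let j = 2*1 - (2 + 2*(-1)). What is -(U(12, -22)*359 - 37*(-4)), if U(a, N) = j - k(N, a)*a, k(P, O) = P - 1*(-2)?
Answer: -87026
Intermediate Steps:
k(P, O) = 2 + P (k(P, O) = P + 2 = 2 + P)
j = 2 (j = 2 - (2 - 2) = 2 - 1*0 = 2 + 0 = 2)
U(a, N) = 2 - a*(2 + N) (U(a, N) = 2 - (2 + N)*a = 2 - a*(2 + N))
-(U(12, -22)*359 - 37*(-4)) = -((2 - 1*12*(2 - 22))*359 - 37*(-4)) = -((2 - 1*12*(-20))*359 + 148) = -((2 + 240)*359 + 148) = -(242*359 + 148) = -(86878 + 148) = -1*87026 = -87026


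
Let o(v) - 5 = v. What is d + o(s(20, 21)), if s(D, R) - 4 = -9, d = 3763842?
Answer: 3763842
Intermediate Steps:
s(D, R) = -5 (s(D, R) = 4 - 9 = -5)
o(v) = 5 + v
d + o(s(20, 21)) = 3763842 + (5 - 5) = 3763842 + 0 = 3763842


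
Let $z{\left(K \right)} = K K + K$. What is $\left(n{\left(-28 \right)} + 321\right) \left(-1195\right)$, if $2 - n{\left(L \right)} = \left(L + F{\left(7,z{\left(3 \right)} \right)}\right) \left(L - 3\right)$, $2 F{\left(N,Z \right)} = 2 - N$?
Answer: $\frac{1487775}{2} \approx 7.4389 \cdot 10^{5}$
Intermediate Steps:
$z{\left(K \right)} = K + K^{2}$ ($z{\left(K \right)} = K^{2} + K = K + K^{2}$)
$F{\left(N,Z \right)} = 1 - \frac{N}{2}$ ($F{\left(N,Z \right)} = \frac{2 - N}{2} = 1 - \frac{N}{2}$)
$n{\left(L \right)} = 2 - \left(-3 + L\right) \left(- \frac{5}{2} + L\right)$ ($n{\left(L \right)} = 2 - \left(L + \left(1 - \frac{7}{2}\right)\right) \left(L - 3\right) = 2 - \left(L + \left(1 - \frac{7}{2}\right)\right) \left(-3 + L\right) = 2 - \left(L - \frac{5}{2}\right) \left(-3 + L\right) = 2 - \left(- \frac{5}{2} + L\right) \left(-3 + L\right) = 2 - \left(-3 + L\right) \left(- \frac{5}{2} + L\right)$)
$\left(n{\left(-28 \right)} + 321\right) \left(-1195\right) = \left(\left(- \frac{11}{2} - \left(-28\right)^{2} + \frac{11}{2} \left(-28\right)\right) + 321\right) \left(-1195\right) = \left(\left(- \frac{11}{2} - 784 - 154\right) + 321\right) \left(-1195\right) = \left(- \frac{1887}{2} + 321\right) \left(-1195\right) = \left(- \frac{1245}{2}\right) \left(-1195\right) = \frac{1487775}{2}$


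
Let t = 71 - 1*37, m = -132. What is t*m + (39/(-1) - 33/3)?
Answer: -4538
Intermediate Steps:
t = 34 (t = 71 - 37 = 34)
t*m + (39/(-1) - 33/3) = 34*(-132) + (39/(-1) - 33/3) = -4488 + (39*(-1) - 33*⅓) = -4488 + (-39 - 11) = -4488 - 50 = -4538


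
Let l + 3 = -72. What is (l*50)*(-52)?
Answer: 195000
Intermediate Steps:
l = -75 (l = -3 - 72 = -75)
(l*50)*(-52) = -75*50*(-52) = -3750*(-52) = 195000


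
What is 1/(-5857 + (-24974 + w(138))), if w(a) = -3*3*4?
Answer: -1/30867 ≈ -3.2397e-5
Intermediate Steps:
w(a) = -36 (w(a) = -9*4 = -36)
1/(-5857 + (-24974 + w(138))) = 1/(-5857 + (-24974 - 36)) = 1/(-5857 - 25010) = 1/(-30867) = -1/30867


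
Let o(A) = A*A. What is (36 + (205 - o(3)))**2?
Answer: 53824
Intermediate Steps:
o(A) = A**2
(36 + (205 - o(3)))**2 = (36 + (205 - 1*3**2))**2 = (36 + (205 - 1*9))**2 = (36 + (205 - 9))**2 = (36 + 196)**2 = 232**2 = 53824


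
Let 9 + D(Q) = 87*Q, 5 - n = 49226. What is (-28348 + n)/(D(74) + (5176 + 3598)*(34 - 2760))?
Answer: 77569/23911495 ≈ 0.0032440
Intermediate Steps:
n = -49221 (n = 5 - 1*49226 = 5 - 49226 = -49221)
D(Q) = -9 + 87*Q
(-28348 + n)/(D(74) + (5176 + 3598)*(34 - 2760)) = (-28348 - 49221)/((-9 + 87*74) + (5176 + 3598)*(34 - 2760)) = -77569/((-9 + 6438) + 8774*(-2726)) = -77569/(6429 - 23917924) = -77569/(-23911495) = -77569*(-1/23911495) = 77569/23911495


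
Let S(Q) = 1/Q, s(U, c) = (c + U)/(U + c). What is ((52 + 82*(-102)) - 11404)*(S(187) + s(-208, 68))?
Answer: -3706608/187 ≈ -19821.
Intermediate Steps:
s(U, c) = 1 (s(U, c) = (U + c)/(U + c) = 1)
((52 + 82*(-102)) - 11404)*(S(187) + s(-208, 68)) = ((52 + 82*(-102)) - 11404)*(1/187 + 1) = ((52 - 8364) - 11404)*(1/187 + 1) = (-8312 - 11404)*(188/187) = -19716*188/187 = -3706608/187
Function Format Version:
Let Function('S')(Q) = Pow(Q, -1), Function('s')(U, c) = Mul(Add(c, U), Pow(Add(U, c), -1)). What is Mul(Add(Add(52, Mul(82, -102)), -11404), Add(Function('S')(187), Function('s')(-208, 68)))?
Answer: Rational(-3706608, 187) ≈ -19821.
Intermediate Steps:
Function('s')(U, c) = 1 (Function('s')(U, c) = Mul(Add(U, c), Pow(Add(U, c), -1)) = 1)
Mul(Add(Add(52, Mul(82, -102)), -11404), Add(Function('S')(187), Function('s')(-208, 68))) = Mul(Add(Add(52, Mul(82, -102)), -11404), Add(Pow(187, -1), 1)) = Mul(Add(Add(52, -8364), -11404), Add(Rational(1, 187), 1)) = Mul(Add(-8312, -11404), Rational(188, 187)) = Mul(-19716, Rational(188, 187)) = Rational(-3706608, 187)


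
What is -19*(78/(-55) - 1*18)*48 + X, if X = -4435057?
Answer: -242954119/55 ≈ -4.4173e+6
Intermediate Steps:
-19*(78/(-55) - 1*18)*48 + X = -19*(78/(-55) - 1*18)*48 - 4435057 = -19*(78*(-1/55) - 18)*48 - 4435057 = -19*(-78/55 - 18)*48 - 4435057 = -19*(-1068/55)*48 - 4435057 = (20292/55)*48 - 4435057 = 974016/55 - 4435057 = -242954119/55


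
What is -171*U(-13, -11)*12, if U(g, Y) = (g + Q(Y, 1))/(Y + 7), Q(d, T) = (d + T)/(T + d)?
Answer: -6156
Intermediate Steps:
Q(d, T) = 1 (Q(d, T) = (T + d)/(T + d) = 1)
U(g, Y) = (1 + g)/(7 + Y) (U(g, Y) = (g + 1)/(Y + 7) = (1 + g)/(7 + Y))
-171*U(-13, -11)*12 = -171*(1 - 13)/(7 - 11)*12 = -171*(-12)/(-4)*12 = -(-171)*(-12)/4*12 = -171*3*12 = -513*12 = -6156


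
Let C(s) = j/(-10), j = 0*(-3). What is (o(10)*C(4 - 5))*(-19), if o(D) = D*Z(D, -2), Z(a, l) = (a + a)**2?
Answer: 0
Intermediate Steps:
Z(a, l) = 4*a**2 (Z(a, l) = (2*a)**2 = 4*a**2)
j = 0
o(D) = 4*D**3 (o(D) = D*(4*D**2) = 4*D**3)
C(s) = 0 (C(s) = 0/(-10) = 0*(-1/10) = 0)
(o(10)*C(4 - 5))*(-19) = ((4*10**3)*0)*(-19) = ((4*1000)*0)*(-19) = (4000*0)*(-19) = 0*(-19) = 0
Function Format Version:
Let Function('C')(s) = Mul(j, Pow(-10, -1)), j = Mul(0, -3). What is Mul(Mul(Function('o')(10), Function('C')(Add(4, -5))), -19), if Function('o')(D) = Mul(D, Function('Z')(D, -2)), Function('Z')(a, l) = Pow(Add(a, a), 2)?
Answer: 0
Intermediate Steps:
Function('Z')(a, l) = Mul(4, Pow(a, 2)) (Function('Z')(a, l) = Pow(Mul(2, a), 2) = Mul(4, Pow(a, 2)))
j = 0
Function('o')(D) = Mul(4, Pow(D, 3)) (Function('o')(D) = Mul(D, Mul(4, Pow(D, 2))) = Mul(4, Pow(D, 3)))
Function('C')(s) = 0 (Function('C')(s) = Mul(0, Pow(-10, -1)) = Mul(0, Rational(-1, 10)) = 0)
Mul(Mul(Function('o')(10), Function('C')(Add(4, -5))), -19) = Mul(Mul(Mul(4, Pow(10, 3)), 0), -19) = Mul(Mul(Mul(4, 1000), 0), -19) = Mul(Mul(4000, 0), -19) = Mul(0, -19) = 0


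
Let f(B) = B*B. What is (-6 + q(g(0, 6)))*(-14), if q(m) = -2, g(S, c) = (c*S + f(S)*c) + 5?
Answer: 112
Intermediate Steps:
f(B) = B**2
g(S, c) = 5 + S*c + c*S**2 (g(S, c) = (c*S + S**2*c) + 5 = (S*c + c*S**2) + 5 = 5 + S*c + c*S**2)
(-6 + q(g(0, 6)))*(-14) = (-6 - 2)*(-14) = -8*(-14) = 112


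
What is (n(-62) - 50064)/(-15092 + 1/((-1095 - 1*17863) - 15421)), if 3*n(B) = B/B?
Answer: 5163416389/1556543607 ≈ 3.3172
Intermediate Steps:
n(B) = ⅓ (n(B) = (B/B)/3 = (⅓)*1 = ⅓)
(n(-62) - 50064)/(-15092 + 1/((-1095 - 1*17863) - 15421)) = (⅓ - 50064)/(-15092 + 1/((-1095 - 1*17863) - 15421)) = -150191/(3*(-15092 + 1/((-1095 - 17863) - 15421))) = -150191/(3*(-15092 + 1/(-18958 - 15421))) = -150191/(3*(-15092 + 1/(-34379))) = -150191/(3*(-15092 - 1/34379)) = -150191/(3*(-518847869/34379)) = -150191/3*(-34379/518847869) = 5163416389/1556543607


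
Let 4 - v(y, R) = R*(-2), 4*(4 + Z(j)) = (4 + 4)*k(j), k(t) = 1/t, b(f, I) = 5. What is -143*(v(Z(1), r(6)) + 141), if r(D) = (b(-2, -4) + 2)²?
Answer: -34749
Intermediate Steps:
k(t) = 1/t
Z(j) = -4 + 2/j (Z(j) = -4 + ((4 + 4)/j)/4 = -4 + (8/j)/4 = -4 + 2/j)
r(D) = 49 (r(D) = (5 + 2)² = 7² = 49)
v(y, R) = 4 + 2*R (v(y, R) = 4 - R*(-2) = 4 - (-2)*R = 4 + 2*R)
-143*(v(Z(1), r(6)) + 141) = -143*((4 + 2*49) + 141) = -143*((4 + 98) + 141) = -143*(102 + 141) = -143*243 = -34749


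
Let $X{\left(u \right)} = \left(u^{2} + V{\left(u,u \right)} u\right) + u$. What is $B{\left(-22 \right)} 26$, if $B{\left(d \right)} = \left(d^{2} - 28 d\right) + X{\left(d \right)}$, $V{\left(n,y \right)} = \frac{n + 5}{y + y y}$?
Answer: $\frac{853294}{21} \approx 40633.0$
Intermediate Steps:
$V{\left(n,y \right)} = \frac{5 + n}{y + y^{2}}$
$X{\left(u \right)} = u + u^{2} + \frac{5 + u}{1 + u}$ ($X{\left(u \right)} = \left(u^{2} + \frac{5 + u}{u \left(1 + u\right)} u\right) + u = \left(u^{2} + \frac{5 + u}{1 + u}\right) + u = u + u^{2} + \frac{5 + u}{1 + u}$)
$B{\left(d \right)} = d^{2} - 28 d + \frac{5 + d + d \left(1 + d\right)^{2}}{1 + d}$ ($B{\left(d \right)} = \left(d^{2} - 28 d\right) + \frac{5 + d + d \left(1 + d\right)^{2}}{1 + d} = d^{2} - 28 d + \frac{5 + d + d \left(1 + d\right)^{2}}{1 + d}$)
$B{\left(-22 \right)} 26 = \frac{5 - -572 - 25 \left(-22\right)^{2} + 2 \left(-22\right)^{3}}{1 - 22} \cdot 26 = \frac{5 + 572 - 12100 + 2 \left(-10648\right)}{-21} \cdot 26 = - \frac{5 + 572 - 12100 - 21296}{21} \cdot 26 = \left(- \frac{1}{21}\right) \left(-32819\right) 26 = \frac{32819}{21} \cdot 26 = \frac{853294}{21}$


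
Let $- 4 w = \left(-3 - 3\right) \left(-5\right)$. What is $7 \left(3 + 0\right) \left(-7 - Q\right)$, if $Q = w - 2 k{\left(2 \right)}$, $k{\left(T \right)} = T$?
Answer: $\frac{189}{2} \approx 94.5$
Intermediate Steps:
$w = - \frac{15}{2}$ ($w = - \frac{\left(-3 - 3\right) \left(-5\right)}{4} = - \frac{\left(-6\right) \left(-5\right)}{4} = \left(- \frac{1}{4}\right) 30 = - \frac{15}{2} \approx -7.5$)
$Q = - \frac{23}{2}$ ($Q = - \frac{15}{2} - 4 = - \frac{23}{2} \approx -11.5$)
$7 \left(3 + 0\right) \left(-7 - Q\right) = 7 \left(3 + 0\right) \left(-7 - - \frac{23}{2}\right) = 7 \cdot 3 \left(-7 + \frac{23}{2}\right) = 21 \cdot \frac{9}{2} = \frac{189}{2}$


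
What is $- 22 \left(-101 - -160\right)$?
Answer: $-1298$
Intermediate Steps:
$- 22 \left(-101 - -160\right) = - 22 \left(-101 + 160\right) = \left(-22\right) 59 = -1298$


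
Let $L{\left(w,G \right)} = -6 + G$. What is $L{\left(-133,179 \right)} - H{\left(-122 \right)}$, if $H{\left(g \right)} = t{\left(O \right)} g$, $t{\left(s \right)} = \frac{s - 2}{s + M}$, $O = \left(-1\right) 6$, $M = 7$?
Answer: $-803$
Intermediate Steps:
$O = -6$
$t{\left(s \right)} = \frac{-2 + s}{7 + s}$ ($t{\left(s \right)} = \frac{s - 2}{s + 7} = \frac{-2 + s}{7 + s}$)
$H{\left(g \right)} = - 8 g$ ($H{\left(g \right)} = \frac{-2 - 6}{7 - 6} g = 1^{-1} \left(-8\right) g = 1 \left(-8\right) g = - 8 g$)
$L{\left(-133,179 \right)} - H{\left(-122 \right)} = \left(-6 + 179\right) - \left(-8\right) \left(-122\right) = 173 - 976 = -803$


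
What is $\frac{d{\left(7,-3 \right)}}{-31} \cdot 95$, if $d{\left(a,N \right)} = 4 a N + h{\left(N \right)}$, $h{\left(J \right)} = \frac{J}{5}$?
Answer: $\frac{8037}{31} \approx 259.26$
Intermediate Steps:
$h{\left(J \right)} = \frac{J}{5}$ ($h{\left(J \right)} = J \frac{1}{5} = \frac{J}{5}$)
$d{\left(a,N \right)} = \frac{N}{5} + 4 N a$ ($d{\left(a,N \right)} = 4 a N + \frac{N}{5} = 4 N a + \frac{N}{5} = \frac{N}{5} + 4 N a$)
$\frac{d{\left(7,-3 \right)}}{-31} \cdot 95 = \frac{\frac{1}{5} \left(-3\right) \left(1 + 20 \cdot 7\right)}{-31} \cdot 95 = - \frac{\frac{1}{5} \left(-3\right) \left(1 + 140\right)}{31} \cdot 95 = - \frac{\frac{1}{5} \left(-3\right) 141}{31} \cdot 95 = \left(- \frac{1}{31}\right) \left(- \frac{423}{5}\right) 95 = \frac{423}{155} \cdot 95 = \frac{8037}{31}$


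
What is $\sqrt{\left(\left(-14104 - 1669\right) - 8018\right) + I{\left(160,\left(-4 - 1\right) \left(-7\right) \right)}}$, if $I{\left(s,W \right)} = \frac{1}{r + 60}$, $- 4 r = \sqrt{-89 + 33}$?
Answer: $\sqrt{\frac{-2854918 + 23791 i \sqrt{14}}{120 - i \sqrt{14}}} \approx 2.0 \cdot 10^{-6} + 154.24 i$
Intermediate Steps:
$r = - \frac{i \sqrt{14}}{2}$ ($r = - \frac{\sqrt{-89 + 33}}{4} = - \frac{\sqrt{-56}}{4} = - \frac{2 i \sqrt{14}}{4} = - \frac{i \sqrt{14}}{2} \approx - 1.8708 i$)
$I{\left(s,W \right)} = \frac{1}{60 - \frac{i \sqrt{14}}{2}}$ ($I{\left(s,W \right)} = \frac{1}{- \frac{i \sqrt{14}}{2} + 60} = \frac{1}{60 - \frac{i \sqrt{14}}{2}}$)
$\sqrt{\left(\left(-14104 - 1669\right) - 8018\right) + I{\left(160,\left(-4 - 1\right) \left(-7\right) \right)}} = \sqrt{\left(\left(-14104 - 1669\right) - 8018\right) + \left(\frac{120}{7207} + \frac{i \sqrt{14}}{7207}\right)} = \sqrt{\left(-15773 - 8018\right) + \left(\frac{120}{7207} + \frac{i \sqrt{14}}{7207}\right)} = \sqrt{-23791 + \left(\frac{120}{7207} + \frac{i \sqrt{14}}{7207}\right)} = \sqrt{- \frac{171461617}{7207} + \frac{i \sqrt{14}}{7207}}$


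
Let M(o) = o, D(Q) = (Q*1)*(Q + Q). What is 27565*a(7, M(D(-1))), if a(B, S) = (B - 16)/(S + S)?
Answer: -248085/4 ≈ -62021.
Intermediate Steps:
D(Q) = 2*Q² (D(Q) = Q*(2*Q) = 2*Q²)
a(B, S) = (-16 + B)/(2*S) (a(B, S) = (-16 + B)/((2*S)) = (-16 + B)*(1/(2*S)) = (-16 + B)/(2*S))
27565*a(7, M(D(-1))) = 27565*((-16 + 7)/(2*((2*(-1)²)))) = 27565*((½)*(-9)/(2*1)) = 27565*((½)*(-9)/2) = 27565*((½)*(½)*(-9)) = 27565*(-9/4) = -248085/4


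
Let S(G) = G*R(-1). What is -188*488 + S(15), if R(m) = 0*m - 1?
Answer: -91759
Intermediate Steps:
R(m) = -1 (R(m) = 0 - 1 = -1)
S(G) = -G (S(G) = G*(-1) = -G)
-188*488 + S(15) = -188*488 - 1*15 = -91744 - 15 = -91759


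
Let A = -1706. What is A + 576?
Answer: -1130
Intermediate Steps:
A + 576 = -1706 + 576 = -1130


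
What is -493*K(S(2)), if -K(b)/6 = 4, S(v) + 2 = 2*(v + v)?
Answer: 11832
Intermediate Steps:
S(v) = -2 + 4*v (S(v) = -2 + 2*(v + v) = -2 + 2*(2*v) = -2 + 4*v)
K(b) = -24 (K(b) = -6*4 = -24)
-493*K(S(2)) = -493*(-24) = 11832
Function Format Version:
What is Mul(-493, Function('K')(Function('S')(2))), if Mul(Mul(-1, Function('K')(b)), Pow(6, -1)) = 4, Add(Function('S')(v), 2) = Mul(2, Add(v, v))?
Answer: 11832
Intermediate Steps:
Function('S')(v) = Add(-2, Mul(4, v)) (Function('S')(v) = Add(-2, Mul(2, Add(v, v))) = Add(-2, Mul(2, Mul(2, v))) = Add(-2, Mul(4, v)))
Function('K')(b) = -24 (Function('K')(b) = Mul(-6, 4) = -24)
Mul(-493, Function('K')(Function('S')(2))) = Mul(-493, -24) = 11832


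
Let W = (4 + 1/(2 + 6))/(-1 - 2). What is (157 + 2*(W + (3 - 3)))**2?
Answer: 380689/16 ≈ 23793.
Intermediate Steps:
W = -11/8 (W = (4 + 1/8)/(-3) = (4 + 1/8)*(-1/3) = (33/8)*(-1/3) = -11/8 ≈ -1.3750)
(157 + 2*(W + (3 - 3)))**2 = (157 + 2*(-11/8 + (3 - 3)))**2 = (157 + 2*(-11/8 + 0))**2 = (157 + 2*(-11/8))**2 = (157 - 11/4)**2 = (617/4)**2 = 380689/16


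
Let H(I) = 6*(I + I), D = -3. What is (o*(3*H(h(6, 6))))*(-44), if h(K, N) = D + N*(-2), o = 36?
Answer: 855360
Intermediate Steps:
h(K, N) = -3 - 2*N (h(K, N) = -3 + N*(-2) = -3 - 2*N)
H(I) = 12*I (H(I) = 6*(2*I) = 12*I)
(o*(3*H(h(6, 6))))*(-44) = (36*(3*(12*(-3 - 2*6))))*(-44) = (36*(3*(12*(-3 - 12))))*(-44) = (36*(3*(12*(-15))))*(-44) = (36*(3*(-180)))*(-44) = (36*(-540))*(-44) = -19440*(-44) = 855360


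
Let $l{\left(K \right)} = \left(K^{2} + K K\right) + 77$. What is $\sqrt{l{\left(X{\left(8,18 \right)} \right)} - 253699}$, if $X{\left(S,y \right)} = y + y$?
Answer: $i \sqrt{251030} \approx 501.03 i$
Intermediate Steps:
$X{\left(S,y \right)} = 2 y$
$l{\left(K \right)} = 77 + 2 K^{2}$ ($l{\left(K \right)} = \left(K^{2} + K^{2}\right) + 77 = 2 K^{2} + 77 = 77 + 2 K^{2}$)
$\sqrt{l{\left(X{\left(8,18 \right)} \right)} - 253699} = \sqrt{\left(77 + 2 \left(2 \cdot 18\right)^{2}\right) - 253699} = \sqrt{\left(77 + 2 \cdot 36^{2}\right) - 253699} = \sqrt{\left(77 + 2 \cdot 1296\right) - 253699} = \sqrt{\left(77 + 2592\right) - 253699} = \sqrt{2669 - 253699} = \sqrt{-251030} = i \sqrt{251030}$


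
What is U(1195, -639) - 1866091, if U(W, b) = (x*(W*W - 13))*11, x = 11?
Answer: 170923361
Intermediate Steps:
U(W, b) = -1573 + 121*W² (U(W, b) = (11*(W*W - 13))*11 = (11*(W² - 13))*11 = (11*(-13 + W²))*11 = (-143 + 11*W²)*11 = -1573 + 121*W²)
U(1195, -639) - 1866091 = (-1573 + 121*1195²) - 1866091 = (-1573 + 121*1428025) - 1866091 = (-1573 + 172791025) - 1866091 = 172789452 - 1866091 = 170923361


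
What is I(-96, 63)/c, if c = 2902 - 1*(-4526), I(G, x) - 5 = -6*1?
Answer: -1/7428 ≈ -0.00013463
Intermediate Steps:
I(G, x) = -1 (I(G, x) = 5 - 6*1 = 5 - 6 = -1)
c = 7428 (c = 2902 + 4526 = 7428)
I(-96, 63)/c = -1/7428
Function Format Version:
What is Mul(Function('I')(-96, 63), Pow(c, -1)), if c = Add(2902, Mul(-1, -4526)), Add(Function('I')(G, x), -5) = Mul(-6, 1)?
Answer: Rational(-1, 7428) ≈ -0.00013463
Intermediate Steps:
Function('I')(G, x) = -1 (Function('I')(G, x) = Add(5, Mul(-6, 1)) = Add(5, -6) = -1)
c = 7428 (c = Add(2902, 4526) = 7428)
Mul(Function('I')(-96, 63), Pow(c, -1)) = Mul(-1, Pow(7428, -1)) = Mul(-1, Rational(1, 7428)) = Rational(-1, 7428)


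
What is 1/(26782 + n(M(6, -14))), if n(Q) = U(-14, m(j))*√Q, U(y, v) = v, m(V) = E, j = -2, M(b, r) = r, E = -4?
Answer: 1913/51233982 + I*√14/179318937 ≈ 3.7339e-5 + 2.0866e-8*I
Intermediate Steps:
m(V) = -4
n(Q) = -4*√Q
1/(26782 + n(M(6, -14))) = 1/(26782 - 4*I*√14)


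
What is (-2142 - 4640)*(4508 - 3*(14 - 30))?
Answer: -30898792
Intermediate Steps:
(-2142 - 4640)*(4508 - 3*(14 - 30)) = -6782*(4508 - 3*(-16)) = -6782*(4508 + 48) = -6782*4556 = -30898792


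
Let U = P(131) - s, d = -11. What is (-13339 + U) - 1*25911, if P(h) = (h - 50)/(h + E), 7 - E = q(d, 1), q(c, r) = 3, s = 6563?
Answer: -229062/5 ≈ -45812.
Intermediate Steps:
E = 4 (E = 7 - 1*3 = 7 - 3 = 4)
P(h) = (-50 + h)/(4 + h) (P(h) = (h - 50)/(h + 4) = (-50 + h)/(4 + h))
U = -32812/5 (U = (-50 + 131)/(4 + 131) - 1*6563 = 81/135 - 6563 = (1/135)*81 - 6563 = ⅗ - 6563 = -32812/5 ≈ -6562.4)
(-13339 + U) - 1*25911 = (-13339 - 32812/5) - 1*25911 = -99507/5 - 25911 = -229062/5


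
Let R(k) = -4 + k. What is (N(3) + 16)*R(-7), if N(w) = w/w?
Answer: -187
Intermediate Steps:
N(w) = 1
(N(3) + 16)*R(-7) = (1 + 16)*(-4 - 7) = 17*(-11) = -187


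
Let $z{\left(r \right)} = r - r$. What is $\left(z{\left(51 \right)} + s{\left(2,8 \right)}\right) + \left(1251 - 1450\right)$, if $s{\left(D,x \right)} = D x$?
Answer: $-183$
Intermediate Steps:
$z{\left(r \right)} = 0$
$\left(z{\left(51 \right)} + s{\left(2,8 \right)}\right) + \left(1251 - 1450\right) = \left(0 + 2 \cdot 8\right) + \left(1251 - 1450\right) = \left(0 + 16\right) - 199 = 16 - 199 = -183$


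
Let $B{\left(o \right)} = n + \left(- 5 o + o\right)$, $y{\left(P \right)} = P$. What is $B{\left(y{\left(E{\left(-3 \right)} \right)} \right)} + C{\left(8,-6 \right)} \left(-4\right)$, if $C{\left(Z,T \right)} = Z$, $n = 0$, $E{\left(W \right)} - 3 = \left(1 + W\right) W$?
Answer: $-68$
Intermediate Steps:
$E{\left(W \right)} = 3 + W \left(1 + W\right)$ ($E{\left(W \right)} = 3 + \left(1 + W\right) W = 3 + W \left(1 + W\right)$)
$B{\left(o \right)} = - 4 o$ ($B{\left(o \right)} = 0 + \left(- 5 o + o\right) = 0 - 4 o = - 4 o$)
$B{\left(y{\left(E{\left(-3 \right)} \right)} \right)} + C{\left(8,-6 \right)} \left(-4\right) = - 4 \left(3 - 3 + \left(-3\right)^{2}\right) + 8 \left(-4\right) = - 4 \left(3 - 3 + 9\right) - 32 = \left(-4\right) 9 - 32 = -36 - 32 = -68$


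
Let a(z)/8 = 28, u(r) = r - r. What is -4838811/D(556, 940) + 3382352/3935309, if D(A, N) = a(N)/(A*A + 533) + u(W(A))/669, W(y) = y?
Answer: -842397733377708269/125929888 ≈ -6.6894e+9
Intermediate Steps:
u(r) = 0
a(z) = 224 (a(z) = 8*28 = 224)
D(A, N) = 224/(533 + A²) (D(A, N) = 224/(A*A + 533) + 0/669 = 224/(A² + 533) + 0*(1/669) = 224/(533 + A²) + 0 = 224/(533 + A²))
-4838811/D(556, 940) + 3382352/3935309 = -4838811/(224/(533 + 556²)) + 3382352/3935309 = -4838811/(224/(533 + 309136)) + 3382352*(1/3935309) = -4838811/(224/309669) + 3382352/3935309 = -4838811/(224*(1/309669)) + 3382352/3935309 = -4838811/224/309669 + 3382352/3935309 = -4838811*309669/224 + 3382352/3935309 = -1498429763559/224 + 3382352/3935309 = -842397733377708269/125929888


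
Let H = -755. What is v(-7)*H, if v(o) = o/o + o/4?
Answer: 2265/4 ≈ 566.25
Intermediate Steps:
v(o) = 1 + o/4 (v(o) = 1 + o*(1/4) = 1 + o/4)
v(-7)*H = (1 + (1/4)*(-7))*(-755) = (1 - 7/4)*(-755) = -3/4*(-755) = 2265/4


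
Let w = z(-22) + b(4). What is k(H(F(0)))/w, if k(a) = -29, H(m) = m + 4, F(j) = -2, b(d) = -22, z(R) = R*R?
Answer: -29/462 ≈ -0.062771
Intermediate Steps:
z(R) = R**2
H(m) = 4 + m
w = 462 (w = (-22)**2 - 22 = 484 - 22 = 462)
k(H(F(0)))/w = -29/462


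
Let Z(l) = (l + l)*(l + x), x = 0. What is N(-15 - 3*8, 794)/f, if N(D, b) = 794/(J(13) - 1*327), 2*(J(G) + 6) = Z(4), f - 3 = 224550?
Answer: -794/71183301 ≈ -1.1154e-5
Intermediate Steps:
f = 224553 (f = 3 + 224550 = 224553)
Z(l) = 2*l² (Z(l) = (l + l)*(l + 0) = (2*l)*l = 2*l²)
J(G) = 10 (J(G) = -6 + (2*4²)/2 = -6 + (2*16)/2 = -6 + (½)*32 = -6 + 16 = 10)
N(D, b) = -794/317 (N(D, b) = 794/(10 - 1*327) = 794/(10 - 327) = 794/(-317) = 794*(-1/317) = -794/317)
N(-15 - 3*8, 794)/f = -794/317/224553 = -794/317*1/224553 = -794/71183301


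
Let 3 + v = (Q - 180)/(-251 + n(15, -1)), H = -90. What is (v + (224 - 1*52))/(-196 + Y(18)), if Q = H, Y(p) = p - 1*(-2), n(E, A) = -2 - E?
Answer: -2071/2144 ≈ -0.96595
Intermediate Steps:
Y(p) = 2 + p (Y(p) = p + 2 = 2 + p)
Q = -90
v = -267/134 (v = -3 + (-90 - 180)/(-251 + (-2 - 1*15)) = -3 - 270/(-251 + (-2 - 15)) = -3 - 270/(-251 - 17) = -3 - 270/(-268) = -3 - 270*(-1/268) = -3 + 135/134 = -267/134 ≈ -1.9925)
(v + (224 - 1*52))/(-196 + Y(18)) = (-267/134 + (224 - 1*52))/(-196 + (2 + 18)) = (-267/134 + (224 - 52))/(-196 + 20) = (-267/134 + 172)/(-176) = (22781/134)*(-1/176) = -2071/2144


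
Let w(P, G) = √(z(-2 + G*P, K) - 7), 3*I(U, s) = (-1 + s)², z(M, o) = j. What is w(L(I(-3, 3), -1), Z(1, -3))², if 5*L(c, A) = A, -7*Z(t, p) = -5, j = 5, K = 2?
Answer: -2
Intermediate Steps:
Z(t, p) = 5/7 (Z(t, p) = -⅐*(-5) = 5/7)
z(M, o) = 5
I(U, s) = (-1 + s)²/3
L(c, A) = A/5
w(P, G) = I*√2 (w(P, G) = √(5 - 7) = √(-2) = I*√2)
w(L(I(-3, 3), -1), Z(1, -3))² = (I*√2)² = -2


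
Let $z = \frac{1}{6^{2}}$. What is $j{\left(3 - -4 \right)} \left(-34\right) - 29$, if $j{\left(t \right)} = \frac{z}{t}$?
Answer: $- \frac{3671}{126} \approx -29.135$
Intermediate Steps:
$z = \frac{1}{36} \approx 0.027778$
$j{\left(t \right)} = \frac{1}{36 t}$
$j{\left(3 - -4 \right)} \left(-34\right) - 29 = \frac{1}{36 \left(3 - -4\right)} \left(-34\right) - 29 = \frac{1}{36 \left(3 + 4\right)} \left(-34\right) - 29 = \frac{1}{36 \cdot 7} \left(-34\right) - 29 = \frac{1}{36} \cdot \frac{1}{7} \left(-34\right) - 29 = \frac{1}{252} \left(-34\right) - 29 = - \frac{17}{126} - 29 = - \frac{3671}{126}$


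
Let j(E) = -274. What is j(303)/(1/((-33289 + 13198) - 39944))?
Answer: 16449590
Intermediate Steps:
j(303)/(1/((-33289 + 13198) - 39944)) = -274/(1/((-33289 + 13198) - 39944)) = -274/(1/(-20091 - 39944)) = -274/(1/(-60035)) = -274/(-1/60035) = -274*(-60035) = 16449590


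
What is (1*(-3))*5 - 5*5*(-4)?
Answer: 85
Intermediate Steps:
(1*(-3))*5 - 5*5*(-4) = -3*5 - 25*(-4) = -15 + 100 = 85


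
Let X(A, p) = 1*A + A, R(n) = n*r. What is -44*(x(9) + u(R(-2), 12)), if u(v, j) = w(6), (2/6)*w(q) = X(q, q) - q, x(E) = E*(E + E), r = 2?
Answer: -7920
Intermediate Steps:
R(n) = 2*n (R(n) = n*2 = 2*n)
x(E) = 2*E² (x(E) = E*(2*E) = 2*E²)
X(A, p) = 2*A (X(A, p) = A + A = 2*A)
w(q) = 3*q (w(q) = 3*(2*q - q) = 3*q)
u(v, j) = 18 (u(v, j) = 3*6 = 18)
-44*(x(9) + u(R(-2), 12)) = -44*(2*9² + 18) = -44*(2*81 + 18) = -44*(162 + 18) = -44*180 = -7920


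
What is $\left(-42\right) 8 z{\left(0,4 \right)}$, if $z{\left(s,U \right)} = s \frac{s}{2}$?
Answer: $0$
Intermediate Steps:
$z{\left(s,U \right)} = \frac{s^{2}}{2}$ ($z{\left(s,U \right)} = s s \frac{1}{2} = s \frac{s}{2} = \frac{s^{2}}{2}$)
$\left(-42\right) 8 z{\left(0,4 \right)} = \left(-42\right) 8 \frac{0^{2}}{2} = - 336 \cdot \frac{1}{2} \cdot 0 = \left(-336\right) 0 = 0$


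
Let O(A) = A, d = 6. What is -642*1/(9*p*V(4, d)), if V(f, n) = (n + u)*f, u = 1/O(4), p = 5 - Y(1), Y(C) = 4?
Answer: -214/75 ≈ -2.8533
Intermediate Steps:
p = 1 (p = 5 - 1*4 = 5 - 4 = 1)
u = 1/4 ≈ 0.25000
V(f, n) = f*(1/4 + n) (V(f, n) = (n + 1/4)*f = (1/4 + n)*f = f*(1/4 + n))
-642*1/(9*p*V(4, d)) = -642*1/(36*(1/4 + 6)) = -642/((1*(4*(25/4)))*9) = -642/((1*25)*9) = -642/(25*9) = -642/225 = -642*1/225 = -214/75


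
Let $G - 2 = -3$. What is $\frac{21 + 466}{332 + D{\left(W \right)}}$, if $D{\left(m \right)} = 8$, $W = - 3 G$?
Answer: $\frac{487}{340} \approx 1.4324$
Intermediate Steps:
$G = -1$ ($G = 2 - 3 = -1$)
$W = 3$ ($W = \left(-3\right) \left(-1\right) = 3$)
$\frac{21 + 466}{332 + D{\left(W \right)}} = \frac{21 + 466}{332 + 8} = \frac{487}{340}$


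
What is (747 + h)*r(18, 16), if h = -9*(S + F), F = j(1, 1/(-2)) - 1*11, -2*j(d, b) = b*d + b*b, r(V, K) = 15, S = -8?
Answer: 110025/8 ≈ 13753.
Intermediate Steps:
j(d, b) = -b²/2 - b*d/2 (j(d, b) = -(b*d + b*b)/2 = -(b*d + b²)/2 = -(b² + b*d)/2 = -b²/2 - b*d/2)
F = -87/8 (F = -1/(-2)*(1/(-2) + 1)/2 - 1*11 = -1*(-½)*(1*(-½) + 1)/2 - 11 = -½*(-½)*(-½ + 1) - 11 = -½*(-½)*½ - 11 = ⅛ - 11 = -87/8 ≈ -10.875)
h = 1359/8 (h = -9*(-8 - 87/8) = -9*(-151/8) = 1359/8 ≈ 169.88)
(747 + h)*r(18, 16) = (747 + 1359/8)*15 = (7335/8)*15 = 110025/8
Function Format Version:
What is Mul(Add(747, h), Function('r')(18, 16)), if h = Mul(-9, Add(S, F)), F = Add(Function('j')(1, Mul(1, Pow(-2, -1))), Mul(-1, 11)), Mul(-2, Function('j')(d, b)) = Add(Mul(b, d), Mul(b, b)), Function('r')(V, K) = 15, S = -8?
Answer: Rational(110025, 8) ≈ 13753.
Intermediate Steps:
Function('j')(d, b) = Add(Mul(Rational(-1, 2), Pow(b, 2)), Mul(Rational(-1, 2), b, d)) (Function('j')(d, b) = Mul(Rational(-1, 2), Add(Mul(b, d), Mul(b, b))) = Mul(Rational(-1, 2), Add(Mul(b, d), Pow(b, 2))) = Mul(Rational(-1, 2), Add(Pow(b, 2), Mul(b, d))) = Add(Mul(Rational(-1, 2), Pow(b, 2)), Mul(Rational(-1, 2), b, d)))
F = Rational(-87, 8) (F = Add(Mul(Rational(-1, 2), Mul(1, Pow(-2, -1)), Add(Mul(1, Pow(-2, -1)), 1)), Mul(-1, 11)) = Add(Mul(Rational(-1, 2), Mul(1, Rational(-1, 2)), Add(Mul(1, Rational(-1, 2)), 1)), -11) = Add(Mul(Rational(-1, 2), Rational(-1, 2), Add(Rational(-1, 2), 1)), -11) = Add(Mul(Rational(-1, 2), Rational(-1, 2), Rational(1, 2)), -11) = Add(Rational(1, 8), -11) = Rational(-87, 8) ≈ -10.875)
h = Rational(1359, 8) (h = Mul(-9, Add(-8, Rational(-87, 8))) = Mul(-9, Rational(-151, 8)) = Rational(1359, 8) ≈ 169.88)
Mul(Add(747, h), Function('r')(18, 16)) = Mul(Add(747, Rational(1359, 8)), 15) = Mul(Rational(7335, 8), 15) = Rational(110025, 8)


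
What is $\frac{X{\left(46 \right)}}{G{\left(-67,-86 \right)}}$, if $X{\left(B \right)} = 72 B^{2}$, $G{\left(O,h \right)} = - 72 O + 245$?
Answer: $\frac{152352}{5069} \approx 30.056$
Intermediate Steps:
$G{\left(O,h \right)} = 245 - 72 O$
$\frac{X{\left(46 \right)}}{G{\left(-67,-86 \right)}} = \frac{72 \cdot 46^{2}}{245 - -4824} = \frac{72 \cdot 2116}{245 + 4824} = \frac{152352}{5069}$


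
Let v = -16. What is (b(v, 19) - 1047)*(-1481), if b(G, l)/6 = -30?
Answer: 1817187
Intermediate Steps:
b(G, l) = -180 (b(G, l) = 6*(-30) = -180)
(b(v, 19) - 1047)*(-1481) = (-180 - 1047)*(-1481) = -1227*(-1481) = 1817187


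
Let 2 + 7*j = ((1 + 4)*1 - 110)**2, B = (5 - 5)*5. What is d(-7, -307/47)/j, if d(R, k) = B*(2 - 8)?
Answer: 0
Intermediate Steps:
B = 0 (B = 0*5 = 0)
d(R, k) = 0 (d(R, k) = 0*(2 - 8) = 0*(-6) = 0)
j = 11023/7 (j = -2/7 + ((1 + 4)*1 - 110)**2/7 = -2/7 + (5*1 - 110)**2/7 = -2/7 + (5 - 110)**2/7 = -2/7 + (1/7)*(-105)**2 = -2/7 + (1/7)*11025 = -2/7 + 1575 = 11023/7 ≈ 1574.7)
d(-7, -307/47)/j = 0/(11023/7) = 0*(7/11023) = 0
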